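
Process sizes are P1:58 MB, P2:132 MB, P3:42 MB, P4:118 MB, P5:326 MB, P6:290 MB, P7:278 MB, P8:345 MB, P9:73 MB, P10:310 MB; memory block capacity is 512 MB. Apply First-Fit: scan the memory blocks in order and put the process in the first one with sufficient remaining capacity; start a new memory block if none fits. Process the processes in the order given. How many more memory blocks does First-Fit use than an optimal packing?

First-Fit: [58,132,42,118,73] [326] [290] [278] [345] [310] → 6 memory blocks.
5 processes exceed 256 MB (half the capacity), and no two of those can share a memory block, so at least 5 memory blocks are needed.
An optimal packing achieves that bound: [345,132] [326,118,58] [310,73,42] [290] [278] → 5 memory blocks.
Excess: 6 − 5 = 1.

1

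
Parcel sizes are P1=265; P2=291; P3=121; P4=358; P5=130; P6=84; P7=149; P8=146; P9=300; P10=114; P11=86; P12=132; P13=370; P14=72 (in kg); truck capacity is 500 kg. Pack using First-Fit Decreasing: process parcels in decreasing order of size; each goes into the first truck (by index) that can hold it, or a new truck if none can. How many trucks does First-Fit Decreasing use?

6

Sorted descending: 370, 358, 300, 291, 265, 149, 146, 132, 130, 121, 114, 86, 84, 72.
truck 1: place 370 kg, 130 kg left
truck 2: place 358 kg, 142 kg left
truck 3: place 300 kg, 200 kg left
truck 4: place 291 kg, 209 kg left
truck 5: place 265 kg, 235 kg left
truck 3: place 149 kg, 51 kg left
truck 4: place 146 kg, 63 kg left
truck 2: place 132 kg, 10 kg left
truck 1: place 130 kg, 0 kg left
truck 5: place 121 kg, 114 kg left
truck 5: place 114 kg, 0 kg left
truck 6: place 86 kg, 414 kg left
truck 6: place 84 kg, 330 kg left
truck 6: place 72 kg, 258 kg left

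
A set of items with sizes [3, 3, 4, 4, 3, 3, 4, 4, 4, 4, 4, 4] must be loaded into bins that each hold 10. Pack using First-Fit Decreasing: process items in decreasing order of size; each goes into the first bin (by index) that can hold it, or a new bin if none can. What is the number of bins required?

6

Sorted descending: 4, 4, 4, 4, 4, 4, 4, 4, 3, 3, 3, 3.
4 → bin 1 (remaining 6)
4 → bin 1 (remaining 2)
4 → bin 2 (remaining 6)
4 → bin 2 (remaining 2)
4 → bin 3 (remaining 6)
4 → bin 3 (remaining 2)
4 → bin 4 (remaining 6)
4 → bin 4 (remaining 2)
3 → bin 5 (remaining 7)
3 → bin 5 (remaining 4)
3 → bin 5 (remaining 1)
3 → bin 6 (remaining 7)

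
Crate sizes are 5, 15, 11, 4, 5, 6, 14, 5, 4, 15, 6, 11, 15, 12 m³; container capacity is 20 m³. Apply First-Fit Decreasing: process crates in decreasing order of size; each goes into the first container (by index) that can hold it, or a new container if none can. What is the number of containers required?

7

Sorted descending: 15, 15, 15, 14, 12, 11, 11, 6, 6, 5, 5, 5, 4, 4.
15 m³ → container 1 (remaining 5 m³)
15 m³ → container 2 (remaining 5 m³)
15 m³ → container 3 (remaining 5 m³)
14 m³ → container 4 (remaining 6 m³)
12 m³ → container 5 (remaining 8 m³)
11 m³ → container 6 (remaining 9 m³)
11 m³ → container 7 (remaining 9 m³)
6 m³ → container 4 (remaining 0 m³)
6 m³ → container 5 (remaining 2 m³)
5 m³ → container 1 (remaining 0 m³)
5 m³ → container 2 (remaining 0 m³)
5 m³ → container 3 (remaining 0 m³)
4 m³ → container 6 (remaining 5 m³)
4 m³ → container 6 (remaining 1 m³)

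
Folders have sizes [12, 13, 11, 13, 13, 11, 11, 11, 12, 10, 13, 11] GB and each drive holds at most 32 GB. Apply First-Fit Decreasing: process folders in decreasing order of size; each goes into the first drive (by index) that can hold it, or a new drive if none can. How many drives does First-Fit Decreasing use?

6

Sorted descending: 13, 13, 13, 13, 12, 12, 11, 11, 11, 11, 11, 10.
Put 13 GB in drive 1; 19 GB remain.
Put 13 GB in drive 1; 6 GB remain.
Put 13 GB in drive 2; 19 GB remain.
Put 13 GB in drive 2; 6 GB remain.
Put 12 GB in drive 3; 20 GB remain.
Put 12 GB in drive 3; 8 GB remain.
Put 11 GB in drive 4; 21 GB remain.
Put 11 GB in drive 4; 10 GB remain.
Put 11 GB in drive 5; 21 GB remain.
Put 11 GB in drive 5; 10 GB remain.
Put 11 GB in drive 6; 21 GB remain.
Put 10 GB in drive 4; 0 GB remain.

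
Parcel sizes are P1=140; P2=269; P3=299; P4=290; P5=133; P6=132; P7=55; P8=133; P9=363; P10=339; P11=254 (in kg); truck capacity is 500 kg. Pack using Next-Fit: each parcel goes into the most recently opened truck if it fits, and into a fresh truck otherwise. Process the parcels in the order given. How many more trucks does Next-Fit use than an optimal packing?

1

Next-Fit: [140,269] [299] [290,133] [132,55,133] [363] [339] [254] → 7 trucks.
6 parcels exceed 250 kg (half the capacity), and no two of those can share a truck, so at least 6 trucks are needed.
An optimal packing achieves that bound: [363,133] [339,140] [299,133,55] [290,132] [269] [254] → 6 trucks.
Excess: 7 − 6 = 1.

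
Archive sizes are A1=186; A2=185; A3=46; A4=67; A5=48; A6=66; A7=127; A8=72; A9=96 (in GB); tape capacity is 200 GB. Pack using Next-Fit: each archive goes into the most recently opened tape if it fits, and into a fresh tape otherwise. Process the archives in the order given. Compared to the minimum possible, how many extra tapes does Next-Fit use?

0

Next-Fit: [186] [185] [46,67,48] [66,127] [72,96] → 5 tapes.
Total size 893 GB; any packing needs at least ⌈893/200⌉ = 5 tapes.
So 5 is already optimal.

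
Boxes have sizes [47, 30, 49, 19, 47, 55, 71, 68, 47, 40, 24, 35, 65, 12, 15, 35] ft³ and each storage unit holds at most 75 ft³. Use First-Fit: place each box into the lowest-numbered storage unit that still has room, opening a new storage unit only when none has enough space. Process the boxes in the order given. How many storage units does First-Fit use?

47 ft³ → storage unit 1 (remaining 28 ft³)
30 ft³ → storage unit 2 (remaining 45 ft³)
49 ft³ → storage unit 3 (remaining 26 ft³)
19 ft³ → storage unit 1 (remaining 9 ft³)
47 ft³ → storage unit 4 (remaining 28 ft³)
55 ft³ → storage unit 5 (remaining 20 ft³)
71 ft³ → storage unit 6 (remaining 4 ft³)
68 ft³ → storage unit 7 (remaining 7 ft³)
47 ft³ → storage unit 8 (remaining 28 ft³)
40 ft³ → storage unit 2 (remaining 5 ft³)
24 ft³ → storage unit 3 (remaining 2 ft³)
35 ft³ → storage unit 9 (remaining 40 ft³)
65 ft³ → storage unit 10 (remaining 10 ft³)
12 ft³ → storage unit 4 (remaining 16 ft³)
15 ft³ → storage unit 4 (remaining 1 ft³)
35 ft³ → storage unit 9 (remaining 5 ft³)
Final storage units: [47,19] [30,40] [49,24] [47,12,15] [55] [71] [68] [47] [35,35] [65].

10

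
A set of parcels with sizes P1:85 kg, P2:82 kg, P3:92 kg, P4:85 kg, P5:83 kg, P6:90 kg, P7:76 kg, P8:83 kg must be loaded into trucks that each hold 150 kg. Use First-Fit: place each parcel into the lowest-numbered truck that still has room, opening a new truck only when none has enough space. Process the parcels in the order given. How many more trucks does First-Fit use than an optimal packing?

0

First-Fit: [85] [82] [92] [85] [83] [90] [76] [83] → 8 trucks.
8 parcels exceed 75 kg (half the capacity), and no two of those can share a truck, so at least 8 trucks are needed.
So 8 is already optimal.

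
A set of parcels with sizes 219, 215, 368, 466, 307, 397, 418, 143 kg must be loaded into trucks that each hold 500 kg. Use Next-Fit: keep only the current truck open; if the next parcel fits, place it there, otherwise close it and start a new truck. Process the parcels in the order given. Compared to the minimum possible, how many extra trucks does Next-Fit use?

Next-Fit: [219,215] [368] [466] [307] [397] [418] [143] → 7 trucks.
Total size 2533 kg; any packing needs at least ⌈2533/500⌉ = 6 trucks.
An optimal packing achieves that bound: [466] [418] [397] [368] [307,143] [219,215] → 6 trucks.
Excess: 7 − 6 = 1.

1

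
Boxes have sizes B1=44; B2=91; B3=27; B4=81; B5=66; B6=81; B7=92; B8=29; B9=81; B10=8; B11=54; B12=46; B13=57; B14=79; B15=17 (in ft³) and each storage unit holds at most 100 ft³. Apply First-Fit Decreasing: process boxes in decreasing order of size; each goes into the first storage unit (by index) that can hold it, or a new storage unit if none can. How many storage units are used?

10

Sorted descending: 92, 91, 81, 81, 81, 79, 66, 57, 54, 46, 44, 29, 27, 17, 8.
storage unit 1: place 92 ft³, 8 ft³ left
storage unit 2: place 91 ft³, 9 ft³ left
storage unit 3: place 81 ft³, 19 ft³ left
storage unit 4: place 81 ft³, 19 ft³ left
storage unit 5: place 81 ft³, 19 ft³ left
storage unit 6: place 79 ft³, 21 ft³ left
storage unit 7: place 66 ft³, 34 ft³ left
storage unit 8: place 57 ft³, 43 ft³ left
storage unit 9: place 54 ft³, 46 ft³ left
storage unit 9: place 46 ft³, 0 ft³ left
storage unit 10: place 44 ft³, 56 ft³ left
storage unit 7: place 29 ft³, 5 ft³ left
storage unit 8: place 27 ft³, 16 ft³ left
storage unit 3: place 17 ft³, 2 ft³ left
storage unit 1: place 8 ft³, 0 ft³ left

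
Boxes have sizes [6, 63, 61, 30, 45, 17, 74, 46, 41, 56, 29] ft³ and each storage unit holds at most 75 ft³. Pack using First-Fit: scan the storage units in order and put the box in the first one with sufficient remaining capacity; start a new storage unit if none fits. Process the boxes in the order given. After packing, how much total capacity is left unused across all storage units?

57

6 ft³ → storage unit 1 (remaining 69 ft³)
63 ft³ → storage unit 1 (remaining 6 ft³)
61 ft³ → storage unit 2 (remaining 14 ft³)
30 ft³ → storage unit 3 (remaining 45 ft³)
45 ft³ → storage unit 3 (remaining 0 ft³)
17 ft³ → storage unit 4 (remaining 58 ft³)
74 ft³ → storage unit 5 (remaining 1 ft³)
46 ft³ → storage unit 4 (remaining 12 ft³)
41 ft³ → storage unit 6 (remaining 34 ft³)
56 ft³ → storage unit 7 (remaining 19 ft³)
29 ft³ → storage unit 6 (remaining 5 ft³)
7 storage units × 75 ft³ = 525 ft³; used 468 ft³; unused 57 ft³.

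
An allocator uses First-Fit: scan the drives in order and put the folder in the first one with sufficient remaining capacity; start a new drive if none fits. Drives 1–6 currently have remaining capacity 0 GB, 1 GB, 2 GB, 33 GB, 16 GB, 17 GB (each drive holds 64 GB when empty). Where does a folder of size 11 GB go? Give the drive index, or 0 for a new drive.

Drives with room: drive 4 (33 GB), drive 5 (16 GB), drive 6 (17 GB).
The first with room is drive 4.

4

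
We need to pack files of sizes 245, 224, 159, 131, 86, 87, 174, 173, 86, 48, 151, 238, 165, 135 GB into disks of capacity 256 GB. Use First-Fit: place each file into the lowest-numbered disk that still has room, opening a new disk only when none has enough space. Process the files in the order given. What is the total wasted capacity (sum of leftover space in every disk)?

245 GB → disk 1 (remaining 11 GB)
224 GB → disk 2 (remaining 32 GB)
159 GB → disk 3 (remaining 97 GB)
131 GB → disk 4 (remaining 125 GB)
86 GB → disk 3 (remaining 11 GB)
87 GB → disk 4 (remaining 38 GB)
174 GB → disk 5 (remaining 82 GB)
173 GB → disk 6 (remaining 83 GB)
86 GB → disk 7 (remaining 170 GB)
48 GB → disk 5 (remaining 34 GB)
151 GB → disk 7 (remaining 19 GB)
238 GB → disk 8 (remaining 18 GB)
165 GB → disk 9 (remaining 91 GB)
135 GB → disk 10 (remaining 121 GB)
10 disks × 256 GB = 2560 GB; used 2102 GB; unused 458 GB.

458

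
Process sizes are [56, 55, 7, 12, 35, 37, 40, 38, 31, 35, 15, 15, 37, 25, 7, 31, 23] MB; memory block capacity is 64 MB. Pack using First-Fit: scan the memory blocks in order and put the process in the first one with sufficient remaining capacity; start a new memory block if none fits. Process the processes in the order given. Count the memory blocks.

9

56 MB → memory block 1 (remaining 8 MB)
55 MB → memory block 2 (remaining 9 MB)
7 MB → memory block 1 (remaining 1 MB)
12 MB → memory block 3 (remaining 52 MB)
35 MB → memory block 3 (remaining 17 MB)
37 MB → memory block 4 (remaining 27 MB)
40 MB → memory block 5 (remaining 24 MB)
38 MB → memory block 6 (remaining 26 MB)
31 MB → memory block 7 (remaining 33 MB)
35 MB → memory block 8 (remaining 29 MB)
15 MB → memory block 3 (remaining 2 MB)
15 MB → memory block 4 (remaining 12 MB)
37 MB → memory block 9 (remaining 27 MB)
25 MB → memory block 6 (remaining 1 MB)
7 MB → memory block 2 (remaining 2 MB)
31 MB → memory block 7 (remaining 2 MB)
23 MB → memory block 5 (remaining 1 MB)
Final memory blocks: [56,7] [55,7] [12,35,15] [37,15] [40,23] [38,25] [31,31] [35] [37].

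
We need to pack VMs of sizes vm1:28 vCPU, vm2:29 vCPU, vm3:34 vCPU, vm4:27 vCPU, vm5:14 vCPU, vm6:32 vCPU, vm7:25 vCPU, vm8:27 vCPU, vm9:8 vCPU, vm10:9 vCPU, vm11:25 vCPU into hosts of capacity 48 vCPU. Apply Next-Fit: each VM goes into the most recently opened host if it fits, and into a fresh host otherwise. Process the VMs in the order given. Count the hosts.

8 hosts

host 1: place vm1 (28 vCPU), 20 vCPU left
host 2: place vm2 (29 vCPU), 19 vCPU left
host 3: place vm3 (34 vCPU), 14 vCPU left
host 4: place vm4 (27 vCPU), 21 vCPU left
host 4: place vm5 (14 vCPU), 7 vCPU left
host 5: place vm6 (32 vCPU), 16 vCPU left
host 6: place vm7 (25 vCPU), 23 vCPU left
host 7: place vm8 (27 vCPU), 21 vCPU left
host 7: place vm9 (8 vCPU), 13 vCPU left
host 7: place vm10 (9 vCPU), 4 vCPU left
host 8: place vm11 (25 vCPU), 23 vCPU left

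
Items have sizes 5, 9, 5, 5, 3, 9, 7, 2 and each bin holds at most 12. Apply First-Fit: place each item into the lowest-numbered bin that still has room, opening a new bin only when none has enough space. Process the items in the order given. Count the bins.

4 bins

bin 1: place 5, 7 left
bin 2: place 9, 3 left
bin 1: place 5, 2 left
bin 3: place 5, 7 left
bin 2: place 3, 0 left
bin 4: place 9, 3 left
bin 3: place 7, 0 left
bin 1: place 2, 0 left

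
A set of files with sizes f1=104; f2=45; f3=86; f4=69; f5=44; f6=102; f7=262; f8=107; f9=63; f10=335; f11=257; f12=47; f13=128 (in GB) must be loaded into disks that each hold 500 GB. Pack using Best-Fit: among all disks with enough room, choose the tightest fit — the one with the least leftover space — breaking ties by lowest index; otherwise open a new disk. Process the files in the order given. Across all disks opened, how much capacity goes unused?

disk 1: place f1 (104 GB), 396 GB left
disk 1: place f2 (45 GB), 351 GB left
disk 1: place f3 (86 GB), 265 GB left
disk 1: place f4 (69 GB), 196 GB left
disk 1: place f5 (44 GB), 152 GB left
disk 1: place f6 (102 GB), 50 GB left
disk 2: place f7 (262 GB), 238 GB left
disk 2: place f8 (107 GB), 131 GB left
disk 2: place f9 (63 GB), 68 GB left
disk 3: place f10 (335 GB), 165 GB left
disk 4: place f11 (257 GB), 243 GB left
disk 1: place f12 (47 GB), 3 GB left
disk 3: place f13 (128 GB), 37 GB left
4 disks × 500 GB = 2000 GB; used 1649 GB; unused 351 GB.

351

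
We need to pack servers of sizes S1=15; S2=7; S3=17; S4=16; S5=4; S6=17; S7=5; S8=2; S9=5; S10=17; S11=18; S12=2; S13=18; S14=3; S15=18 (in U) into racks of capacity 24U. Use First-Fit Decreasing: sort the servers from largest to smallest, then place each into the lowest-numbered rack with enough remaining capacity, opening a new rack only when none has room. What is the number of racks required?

Sorted descending: 18, 18, 18, 17, 17, 17, 16, 15, 7, 5, 5, 4, 3, 2, 2.
18U → rack 1 (remaining 6U)
18U → rack 2 (remaining 6U)
18U → rack 3 (remaining 6U)
17U → rack 4 (remaining 7U)
17U → rack 5 (remaining 7U)
17U → rack 6 (remaining 7U)
16U → rack 7 (remaining 8U)
15U → rack 8 (remaining 9U)
7U → rack 4 (remaining 0U)
5U → rack 1 (remaining 1U)
5U → rack 2 (remaining 1U)
4U → rack 3 (remaining 2U)
3U → rack 5 (remaining 4U)
2U → rack 3 (remaining 0U)
2U → rack 5 (remaining 2U)
Final racks: [18,5] [18,5] [18,4,2] [17,7] [17,3,2] [17] [16] [15].

8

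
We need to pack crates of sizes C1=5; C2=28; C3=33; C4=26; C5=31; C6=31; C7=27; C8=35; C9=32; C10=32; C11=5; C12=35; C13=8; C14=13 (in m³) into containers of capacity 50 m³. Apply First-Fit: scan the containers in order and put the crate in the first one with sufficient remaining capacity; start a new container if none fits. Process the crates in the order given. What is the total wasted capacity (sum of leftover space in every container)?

159

Put C1 (5 m³) in container 1; 45 m³ remain.
Put C2 (28 m³) in container 1; 17 m³ remain.
Put C3 (33 m³) in container 2; 17 m³ remain.
Put C4 (26 m³) in container 3; 24 m³ remain.
Put C5 (31 m³) in container 4; 19 m³ remain.
Put C6 (31 m³) in container 5; 19 m³ remain.
Put C7 (27 m³) in container 6; 23 m³ remain.
Put C8 (35 m³) in container 7; 15 m³ remain.
Put C9 (32 m³) in container 8; 18 m³ remain.
Put C10 (32 m³) in container 9; 18 m³ remain.
Put C11 (5 m³) in container 1; 12 m³ remain.
Put C12 (35 m³) in container 10; 15 m³ remain.
Put C13 (8 m³) in container 1; 4 m³ remain.
Put C14 (13 m³) in container 2; 4 m³ remain.
10 containers × 50 m³ = 500 m³; used 341 m³; unused 159 m³.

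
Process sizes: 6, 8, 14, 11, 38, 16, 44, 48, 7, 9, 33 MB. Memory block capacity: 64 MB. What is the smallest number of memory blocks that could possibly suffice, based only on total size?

Total size = 6 + 8 + 14 + 11 + 38 + 16 + 44 + 48 + 7 + 9 + 33 = 234 MB.
⌈234 / 64⌉ = 4.

4 memory blocks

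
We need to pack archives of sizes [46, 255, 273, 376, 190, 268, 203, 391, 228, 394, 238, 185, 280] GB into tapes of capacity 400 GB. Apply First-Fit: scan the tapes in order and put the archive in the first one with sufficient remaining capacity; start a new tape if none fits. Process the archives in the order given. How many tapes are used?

46 GB → tape 1 (remaining 354 GB)
255 GB → tape 1 (remaining 99 GB)
273 GB → tape 2 (remaining 127 GB)
376 GB → tape 3 (remaining 24 GB)
190 GB → tape 4 (remaining 210 GB)
268 GB → tape 5 (remaining 132 GB)
203 GB → tape 4 (remaining 7 GB)
391 GB → tape 6 (remaining 9 GB)
228 GB → tape 7 (remaining 172 GB)
394 GB → tape 8 (remaining 6 GB)
238 GB → tape 9 (remaining 162 GB)
185 GB → tape 10 (remaining 215 GB)
280 GB → tape 11 (remaining 120 GB)

11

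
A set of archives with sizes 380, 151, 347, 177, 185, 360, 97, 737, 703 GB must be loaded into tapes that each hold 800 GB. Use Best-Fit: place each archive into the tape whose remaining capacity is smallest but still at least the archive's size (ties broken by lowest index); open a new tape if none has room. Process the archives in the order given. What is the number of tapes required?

Put 380 GB in tape 1; 420 GB remain.
Put 151 GB in tape 1; 269 GB remain.
Put 347 GB in tape 2; 453 GB remain.
Put 177 GB in tape 1; 92 GB remain.
Put 185 GB in tape 2; 268 GB remain.
Put 360 GB in tape 3; 440 GB remain.
Put 97 GB in tape 2; 171 GB remain.
Put 737 GB in tape 4; 63 GB remain.
Put 703 GB in tape 5; 97 GB remain.

5 tapes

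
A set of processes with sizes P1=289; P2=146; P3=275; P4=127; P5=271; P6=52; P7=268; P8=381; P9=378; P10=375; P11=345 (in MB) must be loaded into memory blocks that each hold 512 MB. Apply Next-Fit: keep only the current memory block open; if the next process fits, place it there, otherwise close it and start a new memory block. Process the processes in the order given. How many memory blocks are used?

memory block 1: place P1 (289 MB), 223 MB left
memory block 1: place P2 (146 MB), 77 MB left
memory block 2: place P3 (275 MB), 237 MB left
memory block 2: place P4 (127 MB), 110 MB left
memory block 3: place P5 (271 MB), 241 MB left
memory block 3: place P6 (52 MB), 189 MB left
memory block 4: place P7 (268 MB), 244 MB left
memory block 5: place P8 (381 MB), 131 MB left
memory block 6: place P9 (378 MB), 134 MB left
memory block 7: place P10 (375 MB), 137 MB left
memory block 8: place P11 (345 MB), 167 MB left

8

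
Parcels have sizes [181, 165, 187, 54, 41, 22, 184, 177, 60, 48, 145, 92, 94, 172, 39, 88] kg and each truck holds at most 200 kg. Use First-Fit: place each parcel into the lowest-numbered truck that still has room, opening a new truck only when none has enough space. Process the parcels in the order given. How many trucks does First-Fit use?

181 kg → truck 1 (remaining 19 kg)
165 kg → truck 2 (remaining 35 kg)
187 kg → truck 3 (remaining 13 kg)
54 kg → truck 4 (remaining 146 kg)
41 kg → truck 4 (remaining 105 kg)
22 kg → truck 2 (remaining 13 kg)
184 kg → truck 5 (remaining 16 kg)
177 kg → truck 6 (remaining 23 kg)
60 kg → truck 4 (remaining 45 kg)
48 kg → truck 7 (remaining 152 kg)
145 kg → truck 7 (remaining 7 kg)
92 kg → truck 8 (remaining 108 kg)
94 kg → truck 8 (remaining 14 kg)
172 kg → truck 9 (remaining 28 kg)
39 kg → truck 4 (remaining 6 kg)
88 kg → truck 10 (remaining 112 kg)
Final trucks: [181] [165,22] [187] [54,41,60,39] [184] [177] [48,145] [92,94] [172] [88].

10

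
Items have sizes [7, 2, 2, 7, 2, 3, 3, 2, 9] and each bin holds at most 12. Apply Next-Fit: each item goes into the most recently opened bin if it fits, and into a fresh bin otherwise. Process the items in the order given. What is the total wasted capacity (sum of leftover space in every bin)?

11

Put 7 in bin 1; 5 remain.
Put 2 in bin 1; 3 remain.
Put 2 in bin 1; 1 remain.
Put 7 in bin 2; 5 remain.
Put 2 in bin 2; 3 remain.
Put 3 in bin 2; 0 remain.
Put 3 in bin 3; 9 remain.
Put 2 in bin 3; 7 remain.
Put 9 in bin 4; 3 remain.
4 bins × 12 = 48; used 37; unused 11.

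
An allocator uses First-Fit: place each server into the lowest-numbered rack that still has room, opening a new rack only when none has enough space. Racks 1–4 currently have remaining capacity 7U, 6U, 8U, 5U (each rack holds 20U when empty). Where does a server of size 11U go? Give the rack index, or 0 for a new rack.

No rack has ≥ 11U free, so a new rack is opened.

0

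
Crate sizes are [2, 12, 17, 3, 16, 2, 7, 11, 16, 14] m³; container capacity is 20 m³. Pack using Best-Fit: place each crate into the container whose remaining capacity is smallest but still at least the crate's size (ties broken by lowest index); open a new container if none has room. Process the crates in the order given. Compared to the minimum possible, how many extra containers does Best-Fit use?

0

Best-Fit: [2,12] [17,3] [16,2] [7,11] [16] [14] → 6 containers.
6 crates exceed 10 m³ (half the capacity), and no two of those can share a container, so at least 6 containers are needed.
So 6 is already optimal.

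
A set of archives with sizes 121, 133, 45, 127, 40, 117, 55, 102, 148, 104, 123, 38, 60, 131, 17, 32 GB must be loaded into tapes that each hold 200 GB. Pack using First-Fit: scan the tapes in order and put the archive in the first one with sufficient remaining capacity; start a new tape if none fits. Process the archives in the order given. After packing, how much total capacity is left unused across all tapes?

407

tape 1: place 121 GB, 79 GB left
tape 2: place 133 GB, 67 GB left
tape 1: place 45 GB, 34 GB left
tape 3: place 127 GB, 73 GB left
tape 2: place 40 GB, 27 GB left
tape 4: place 117 GB, 83 GB left
tape 3: place 55 GB, 18 GB left
tape 5: place 102 GB, 98 GB left
tape 6: place 148 GB, 52 GB left
tape 7: place 104 GB, 96 GB left
tape 8: place 123 GB, 77 GB left
tape 4: place 38 GB, 45 GB left
tape 5: place 60 GB, 38 GB left
tape 9: place 131 GB, 69 GB left
tape 1: place 17 GB, 17 GB left
tape 4: place 32 GB, 13 GB left
9 tapes × 200 GB = 1800 GB; used 1393 GB; unused 407 GB.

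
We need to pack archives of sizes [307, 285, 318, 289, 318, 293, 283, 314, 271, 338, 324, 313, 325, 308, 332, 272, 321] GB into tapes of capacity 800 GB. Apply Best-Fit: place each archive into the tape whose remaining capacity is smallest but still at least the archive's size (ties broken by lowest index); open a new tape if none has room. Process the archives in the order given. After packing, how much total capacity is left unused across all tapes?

307 GB → tape 1 (remaining 493 GB)
285 GB → tape 1 (remaining 208 GB)
318 GB → tape 2 (remaining 482 GB)
289 GB → tape 2 (remaining 193 GB)
318 GB → tape 3 (remaining 482 GB)
293 GB → tape 3 (remaining 189 GB)
283 GB → tape 4 (remaining 517 GB)
314 GB → tape 4 (remaining 203 GB)
271 GB → tape 5 (remaining 529 GB)
338 GB → tape 5 (remaining 191 GB)
324 GB → tape 6 (remaining 476 GB)
313 GB → tape 6 (remaining 163 GB)
325 GB → tape 7 (remaining 475 GB)
308 GB → tape 7 (remaining 167 GB)
332 GB → tape 8 (remaining 468 GB)
272 GB → tape 8 (remaining 196 GB)
321 GB → tape 9 (remaining 479 GB)
9 tapes × 800 GB = 7200 GB; used 5211 GB; unused 1989 GB.

1989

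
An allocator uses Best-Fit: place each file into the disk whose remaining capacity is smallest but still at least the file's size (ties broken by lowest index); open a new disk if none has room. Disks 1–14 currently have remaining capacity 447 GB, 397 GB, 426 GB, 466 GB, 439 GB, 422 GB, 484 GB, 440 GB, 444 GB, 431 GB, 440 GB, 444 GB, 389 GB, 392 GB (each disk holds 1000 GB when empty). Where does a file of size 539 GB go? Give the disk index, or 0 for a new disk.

0

No disk has ≥ 539 GB free, so a new disk is opened.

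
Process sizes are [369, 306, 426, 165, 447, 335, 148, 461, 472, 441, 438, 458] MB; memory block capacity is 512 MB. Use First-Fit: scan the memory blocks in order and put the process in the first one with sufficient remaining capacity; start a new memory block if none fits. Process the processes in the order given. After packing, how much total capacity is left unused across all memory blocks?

369 MB → memory block 1 (remaining 143 MB)
306 MB → memory block 2 (remaining 206 MB)
426 MB → memory block 3 (remaining 86 MB)
165 MB → memory block 2 (remaining 41 MB)
447 MB → memory block 4 (remaining 65 MB)
335 MB → memory block 5 (remaining 177 MB)
148 MB → memory block 5 (remaining 29 MB)
461 MB → memory block 6 (remaining 51 MB)
472 MB → memory block 7 (remaining 40 MB)
441 MB → memory block 8 (remaining 71 MB)
438 MB → memory block 9 (remaining 74 MB)
458 MB → memory block 10 (remaining 54 MB)
10 memory blocks × 512 MB = 5120 MB; used 4466 MB; unused 654 MB.

654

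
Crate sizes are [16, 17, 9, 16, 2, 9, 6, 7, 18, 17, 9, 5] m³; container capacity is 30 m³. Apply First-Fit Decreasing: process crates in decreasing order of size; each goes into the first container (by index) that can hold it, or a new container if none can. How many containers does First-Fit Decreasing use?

5 containers

Sorted descending: 18, 17, 17, 16, 16, 9, 9, 9, 7, 6, 5, 2.
container 1: place 18 m³, 12 m³ left
container 2: place 17 m³, 13 m³ left
container 3: place 17 m³, 13 m³ left
container 4: place 16 m³, 14 m³ left
container 5: place 16 m³, 14 m³ left
container 1: place 9 m³, 3 m³ left
container 2: place 9 m³, 4 m³ left
container 3: place 9 m³, 4 m³ left
container 4: place 7 m³, 7 m³ left
container 4: place 6 m³, 1 m³ left
container 5: place 5 m³, 9 m³ left
container 1: place 2 m³, 1 m³ left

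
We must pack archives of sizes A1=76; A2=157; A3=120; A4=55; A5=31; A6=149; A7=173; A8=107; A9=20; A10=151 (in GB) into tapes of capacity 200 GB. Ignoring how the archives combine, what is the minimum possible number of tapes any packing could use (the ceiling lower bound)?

6 tapes

Total size = 76 + 157 + 120 + 55 + 31 + 149 + 173 + 107 + 20 + 151 = 1039 GB.
⌈1039 / 200⌉ = 6.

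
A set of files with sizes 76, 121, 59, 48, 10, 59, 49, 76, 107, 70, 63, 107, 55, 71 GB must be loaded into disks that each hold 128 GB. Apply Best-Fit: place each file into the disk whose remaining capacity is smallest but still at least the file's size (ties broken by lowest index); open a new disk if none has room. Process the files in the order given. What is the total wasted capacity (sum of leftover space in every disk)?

181

disk 1: place 76 GB, 52 GB left
disk 2: place 121 GB, 7 GB left
disk 3: place 59 GB, 69 GB left
disk 1: place 48 GB, 4 GB left
disk 3: place 10 GB, 59 GB left
disk 3: place 59 GB, 0 GB left
disk 4: place 49 GB, 79 GB left
disk 4: place 76 GB, 3 GB left
disk 5: place 107 GB, 21 GB left
disk 6: place 70 GB, 58 GB left
disk 7: place 63 GB, 65 GB left
disk 8: place 107 GB, 21 GB left
disk 6: place 55 GB, 3 GB left
disk 9: place 71 GB, 57 GB left
9 disks × 128 GB = 1152 GB; used 971 GB; unused 181 GB.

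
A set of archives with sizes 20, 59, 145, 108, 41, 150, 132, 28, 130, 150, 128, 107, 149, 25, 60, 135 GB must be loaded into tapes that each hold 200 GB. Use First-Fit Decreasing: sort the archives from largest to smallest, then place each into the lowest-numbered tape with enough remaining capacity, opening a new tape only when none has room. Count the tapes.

Sorted descending: 150, 150, 149, 145, 135, 132, 130, 128, 108, 107, 60, 59, 41, 28, 25, 20.
150 GB → tape 1 (remaining 50 GB)
150 GB → tape 2 (remaining 50 GB)
149 GB → tape 3 (remaining 51 GB)
145 GB → tape 4 (remaining 55 GB)
135 GB → tape 5 (remaining 65 GB)
132 GB → tape 6 (remaining 68 GB)
130 GB → tape 7 (remaining 70 GB)
128 GB → tape 8 (remaining 72 GB)
108 GB → tape 9 (remaining 92 GB)
107 GB → tape 10 (remaining 93 GB)
60 GB → tape 5 (remaining 5 GB)
59 GB → tape 6 (remaining 9 GB)
41 GB → tape 1 (remaining 9 GB)
28 GB → tape 2 (remaining 22 GB)
25 GB → tape 3 (remaining 26 GB)
20 GB → tape 2 (remaining 2 GB)

10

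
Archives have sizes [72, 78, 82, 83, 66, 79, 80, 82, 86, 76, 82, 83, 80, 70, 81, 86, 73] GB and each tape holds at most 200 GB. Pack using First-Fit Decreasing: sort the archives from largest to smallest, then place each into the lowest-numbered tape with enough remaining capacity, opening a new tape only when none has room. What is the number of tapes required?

Sorted descending: 86, 86, 83, 83, 82, 82, 82, 81, 80, 80, 79, 78, 76, 73, 72, 70, 66.
tape 1: place 86 GB, 114 GB left
tape 1: place 86 GB, 28 GB left
tape 2: place 83 GB, 117 GB left
tape 2: place 83 GB, 34 GB left
tape 3: place 82 GB, 118 GB left
tape 3: place 82 GB, 36 GB left
tape 4: place 82 GB, 118 GB left
tape 4: place 81 GB, 37 GB left
tape 5: place 80 GB, 120 GB left
tape 5: place 80 GB, 40 GB left
tape 6: place 79 GB, 121 GB left
tape 6: place 78 GB, 43 GB left
tape 7: place 76 GB, 124 GB left
tape 7: place 73 GB, 51 GB left
tape 8: place 72 GB, 128 GB left
tape 8: place 70 GB, 58 GB left
tape 9: place 66 GB, 134 GB left
Final tapes: [86,86] [83,83] [82,82] [82,81] [80,80] [79,78] [76,73] [72,70] [66].

9 tapes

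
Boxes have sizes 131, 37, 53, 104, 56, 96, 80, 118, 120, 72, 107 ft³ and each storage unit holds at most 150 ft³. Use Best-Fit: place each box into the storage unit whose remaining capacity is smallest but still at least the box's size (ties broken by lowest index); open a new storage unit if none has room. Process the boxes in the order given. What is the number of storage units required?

131 ft³ → storage unit 1 (remaining 19 ft³)
37 ft³ → storage unit 2 (remaining 113 ft³)
53 ft³ → storage unit 2 (remaining 60 ft³)
104 ft³ → storage unit 3 (remaining 46 ft³)
56 ft³ → storage unit 2 (remaining 4 ft³)
96 ft³ → storage unit 4 (remaining 54 ft³)
80 ft³ → storage unit 5 (remaining 70 ft³)
118 ft³ → storage unit 6 (remaining 32 ft³)
120 ft³ → storage unit 7 (remaining 30 ft³)
72 ft³ → storage unit 8 (remaining 78 ft³)
107 ft³ → storage unit 9 (remaining 43 ft³)
Final storage units: [131] [37,53,56] [104] [96] [80] [118] [120] [72] [107].

9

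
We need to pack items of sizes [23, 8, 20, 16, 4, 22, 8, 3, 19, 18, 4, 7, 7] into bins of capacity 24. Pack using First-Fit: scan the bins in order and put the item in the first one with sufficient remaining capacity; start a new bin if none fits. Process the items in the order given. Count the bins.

8

Put 23 in bin 1; 1 remain.
Put 8 in bin 2; 16 remain.
Put 20 in bin 3; 4 remain.
Put 16 in bin 2; 0 remain.
Put 4 in bin 3; 0 remain.
Put 22 in bin 4; 2 remain.
Put 8 in bin 5; 16 remain.
Put 3 in bin 5; 13 remain.
Put 19 in bin 6; 5 remain.
Put 18 in bin 7; 6 remain.
Put 4 in bin 5; 9 remain.
Put 7 in bin 5; 2 remain.
Put 7 in bin 8; 17 remain.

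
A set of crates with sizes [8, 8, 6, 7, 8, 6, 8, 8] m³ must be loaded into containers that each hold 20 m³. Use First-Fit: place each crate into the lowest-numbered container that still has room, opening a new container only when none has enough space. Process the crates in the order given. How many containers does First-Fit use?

4 containers

8 m³ → container 1 (remaining 12 m³)
8 m³ → container 1 (remaining 4 m³)
6 m³ → container 2 (remaining 14 m³)
7 m³ → container 2 (remaining 7 m³)
8 m³ → container 3 (remaining 12 m³)
6 m³ → container 2 (remaining 1 m³)
8 m³ → container 3 (remaining 4 m³)
8 m³ → container 4 (remaining 12 m³)
Final containers: [8,8] [6,7,6] [8,8] [8].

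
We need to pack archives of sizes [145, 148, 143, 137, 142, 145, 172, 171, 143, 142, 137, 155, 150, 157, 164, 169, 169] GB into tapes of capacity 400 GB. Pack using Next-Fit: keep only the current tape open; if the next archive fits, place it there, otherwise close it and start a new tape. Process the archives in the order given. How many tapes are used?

Put 145 GB in tape 1; 255 GB remain.
Put 148 GB in tape 1; 107 GB remain.
Put 143 GB in tape 2; 257 GB remain.
Put 137 GB in tape 2; 120 GB remain.
Put 142 GB in tape 3; 258 GB remain.
Put 145 GB in tape 3; 113 GB remain.
Put 172 GB in tape 4; 228 GB remain.
Put 171 GB in tape 4; 57 GB remain.
Put 143 GB in tape 5; 257 GB remain.
Put 142 GB in tape 5; 115 GB remain.
Put 137 GB in tape 6; 263 GB remain.
Put 155 GB in tape 6; 108 GB remain.
Put 150 GB in tape 7; 250 GB remain.
Put 157 GB in tape 7; 93 GB remain.
Put 164 GB in tape 8; 236 GB remain.
Put 169 GB in tape 8; 67 GB remain.
Put 169 GB in tape 9; 231 GB remain.

9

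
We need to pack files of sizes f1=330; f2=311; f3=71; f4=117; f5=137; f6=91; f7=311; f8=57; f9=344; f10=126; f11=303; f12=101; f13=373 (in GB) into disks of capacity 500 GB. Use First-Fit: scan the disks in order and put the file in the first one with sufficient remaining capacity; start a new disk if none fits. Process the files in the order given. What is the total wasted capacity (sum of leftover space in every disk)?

disk 1: place f1 (330 GB), 170 GB left
disk 2: place f2 (311 GB), 189 GB left
disk 1: place f3 (71 GB), 99 GB left
disk 2: place f4 (117 GB), 72 GB left
disk 3: place f5 (137 GB), 363 GB left
disk 1: place f6 (91 GB), 8 GB left
disk 3: place f7 (311 GB), 52 GB left
disk 2: place f8 (57 GB), 15 GB left
disk 4: place f9 (344 GB), 156 GB left
disk 4: place f10 (126 GB), 30 GB left
disk 5: place f11 (303 GB), 197 GB left
disk 5: place f12 (101 GB), 96 GB left
disk 6: place f13 (373 GB), 127 GB left
6 disks × 500 GB = 3000 GB; used 2672 GB; unused 328 GB.

328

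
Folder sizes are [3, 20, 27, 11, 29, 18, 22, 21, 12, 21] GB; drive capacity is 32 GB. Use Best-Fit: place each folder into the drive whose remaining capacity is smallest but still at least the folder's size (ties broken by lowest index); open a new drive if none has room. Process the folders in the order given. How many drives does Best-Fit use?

8

Put 3 GB in drive 1; 29 GB remain.
Put 20 GB in drive 1; 9 GB remain.
Put 27 GB in drive 2; 5 GB remain.
Put 11 GB in drive 3; 21 GB remain.
Put 29 GB in drive 4; 3 GB remain.
Put 18 GB in drive 3; 3 GB remain.
Put 22 GB in drive 5; 10 GB remain.
Put 21 GB in drive 6; 11 GB remain.
Put 12 GB in drive 7; 20 GB remain.
Put 21 GB in drive 8; 11 GB remain.
Final drives: [3,20] [27] [11,18] [29] [22] [21] [12] [21].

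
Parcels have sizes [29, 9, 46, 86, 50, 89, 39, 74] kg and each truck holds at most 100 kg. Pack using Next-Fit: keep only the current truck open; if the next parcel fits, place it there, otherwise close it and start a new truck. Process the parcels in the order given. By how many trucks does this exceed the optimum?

Next-Fit: [29,9,46] [86] [50] [89] [39] [74] → 6 trucks.
Total size 422 kg; any packing needs at least ⌈422/100⌉ = 5 trucks.
An optimal packing achieves that bound: [89,9] [86] [74] [50,46] [39,29] → 5 trucks.
Excess: 6 − 5 = 1.

1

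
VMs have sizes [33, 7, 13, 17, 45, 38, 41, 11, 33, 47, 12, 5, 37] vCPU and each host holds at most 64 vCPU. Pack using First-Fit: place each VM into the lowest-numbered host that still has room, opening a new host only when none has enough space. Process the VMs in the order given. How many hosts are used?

Put 33 vCPU in host 1; 31 vCPU remain.
Put 7 vCPU in host 1; 24 vCPU remain.
Put 13 vCPU in host 1; 11 vCPU remain.
Put 17 vCPU in host 2; 47 vCPU remain.
Put 45 vCPU in host 2; 2 vCPU remain.
Put 38 vCPU in host 3; 26 vCPU remain.
Put 41 vCPU in host 4; 23 vCPU remain.
Put 11 vCPU in host 1; 0 vCPU remain.
Put 33 vCPU in host 5; 31 vCPU remain.
Put 47 vCPU in host 6; 17 vCPU remain.
Put 12 vCPU in host 3; 14 vCPU remain.
Put 5 vCPU in host 3; 9 vCPU remain.
Put 37 vCPU in host 7; 27 vCPU remain.

7 hosts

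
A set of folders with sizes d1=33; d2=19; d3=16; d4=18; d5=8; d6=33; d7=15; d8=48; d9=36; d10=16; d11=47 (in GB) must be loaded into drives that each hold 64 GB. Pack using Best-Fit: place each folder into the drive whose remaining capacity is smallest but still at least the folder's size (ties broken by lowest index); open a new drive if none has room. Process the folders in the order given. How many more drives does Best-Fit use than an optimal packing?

1

Best-Fit: [33,19,8] [16,18,15] [33] [48,16] [36] [47] → 6 drives.
Total size 289 GB; any packing needs at least ⌈289/64⌉ = 5 drives.
An optimal packing achieves that bound: [48,16] [47,16] [36,19,8] [33,18] [33,15] → 5 drives.
Excess: 6 − 5 = 1.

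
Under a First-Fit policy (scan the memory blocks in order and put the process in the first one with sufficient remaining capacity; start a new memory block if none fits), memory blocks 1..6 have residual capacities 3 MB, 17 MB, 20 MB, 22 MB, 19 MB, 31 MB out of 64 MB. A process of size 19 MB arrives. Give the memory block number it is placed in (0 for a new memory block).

3

Memory blocks with room: memory block 3 (20 MB), memory block 4 (22 MB), memory block 5 (19 MB), memory block 6 (31 MB).
The first with room is memory block 3.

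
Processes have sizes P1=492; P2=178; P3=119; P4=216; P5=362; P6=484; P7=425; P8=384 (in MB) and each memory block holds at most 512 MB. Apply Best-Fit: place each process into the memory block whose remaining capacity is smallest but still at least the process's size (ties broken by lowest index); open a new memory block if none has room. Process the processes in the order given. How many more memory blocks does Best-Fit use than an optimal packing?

Best-Fit: [492] [178,119] [216] [362] [484] [425] [384] → 7 memory blocks.
Total size 2660 MB; any packing needs at least ⌈2660/512⌉ = 6 memory blocks.
An optimal packing achieves that bound: [492] [484] [425] [384,119] [362] [216,178] → 6 memory blocks.
Excess: 7 − 6 = 1.

1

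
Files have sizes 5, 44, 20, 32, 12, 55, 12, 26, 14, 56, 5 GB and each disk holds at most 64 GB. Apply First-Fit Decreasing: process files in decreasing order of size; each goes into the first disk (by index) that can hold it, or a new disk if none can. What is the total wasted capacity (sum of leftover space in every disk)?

Sorted descending: 56, 55, 44, 32, 26, 20, 14, 12, 12, 5, 5.
disk 1: place 56 GB, 8 GB left
disk 2: place 55 GB, 9 GB left
disk 3: place 44 GB, 20 GB left
disk 4: place 32 GB, 32 GB left
disk 4: place 26 GB, 6 GB left
disk 3: place 20 GB, 0 GB left
disk 5: place 14 GB, 50 GB left
disk 5: place 12 GB, 38 GB left
disk 5: place 12 GB, 26 GB left
disk 1: place 5 GB, 3 GB left
disk 2: place 5 GB, 4 GB left
5 disks × 64 GB = 320 GB; used 281 GB; unused 39 GB.

39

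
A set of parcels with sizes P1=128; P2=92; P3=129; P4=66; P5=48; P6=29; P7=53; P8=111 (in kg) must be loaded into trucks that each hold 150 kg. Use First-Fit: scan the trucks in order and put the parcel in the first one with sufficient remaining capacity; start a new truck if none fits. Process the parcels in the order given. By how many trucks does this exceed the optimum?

0

First-Fit: [128] [92,48] [129] [66,29,53] [111] → 5 trucks.
Total size 656 kg; any packing needs at least ⌈656/150⌉ = 5 trucks.
So 5 is already optimal.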